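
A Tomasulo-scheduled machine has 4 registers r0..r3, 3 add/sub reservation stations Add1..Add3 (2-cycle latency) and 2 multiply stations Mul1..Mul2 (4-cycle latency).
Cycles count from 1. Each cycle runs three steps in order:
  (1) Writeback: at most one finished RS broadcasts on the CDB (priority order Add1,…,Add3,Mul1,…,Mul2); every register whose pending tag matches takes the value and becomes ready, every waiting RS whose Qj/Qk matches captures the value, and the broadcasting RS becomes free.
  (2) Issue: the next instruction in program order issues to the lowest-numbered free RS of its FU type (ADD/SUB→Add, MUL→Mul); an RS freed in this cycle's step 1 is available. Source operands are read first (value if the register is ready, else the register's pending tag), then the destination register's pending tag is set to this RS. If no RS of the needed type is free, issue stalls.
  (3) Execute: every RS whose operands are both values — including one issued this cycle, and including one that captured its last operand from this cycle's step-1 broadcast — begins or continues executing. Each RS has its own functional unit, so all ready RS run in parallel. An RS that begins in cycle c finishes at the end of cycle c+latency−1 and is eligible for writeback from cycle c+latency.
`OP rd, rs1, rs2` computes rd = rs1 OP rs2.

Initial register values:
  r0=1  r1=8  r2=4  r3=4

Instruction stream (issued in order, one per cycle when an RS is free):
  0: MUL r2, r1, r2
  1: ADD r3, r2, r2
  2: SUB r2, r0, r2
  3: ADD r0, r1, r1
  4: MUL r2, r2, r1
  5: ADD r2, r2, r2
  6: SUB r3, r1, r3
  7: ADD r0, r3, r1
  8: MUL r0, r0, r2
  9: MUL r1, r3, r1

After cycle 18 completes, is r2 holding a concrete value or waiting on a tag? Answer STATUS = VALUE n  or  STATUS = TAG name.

c1: issue MUL r2<-Mul1 | r0:1,r1:8,r2:Mul1,r3:4
c2: issue ADD r3<-Add1 | r0:1,r1:8,r2:Mul1,r3:Add1
c3: issue SUB r2<-Add2 | r0:1,r1:8,r2:Add2,r3:Add1
c4: issue ADD r0<-Add3 | r0:Add3,r1:8,r2:Add2,r3:Add1
c5: CDB Mul1=32; issue MUL r2<-Mul1 | r0:Add3,r1:8,r2:Mul1,r3:Add1
c6: CDB Add3=16; issue ADD r2<-Add3 | r0:16,r1:8,r2:Add3,r3:Add1
c7: CDB Add1=64; issue SUB r3<-Add1 | r0:16,r1:8,r2:Add3,r3:Add1
c8: CDB Add2=-31; issue ADD r0<-Add2 | r0:Add2,r1:8,r2:Add3,r3:Add1
c9: CDB Add1=-56; issue MUL r0<-Mul2 | r0:Mul2,r1:8,r2:Add3,r3:-56
c10: stall | r0:Mul2,r1:8,r2:Add3,r3:-56
c11: CDB Add2=-48; stall | r0:Mul2,r1:8,r2:Add3,r3:-56
c12: CDB Mul1=-248; issue MUL r1<-Mul1 | r0:Mul2,r1:Mul1,r2:Add3,r3:-56
c13: - | r0:Mul2,r1:Mul1,r2:Add3,r3:-56
c14: CDB Add3=-496 | r0:Mul2,r1:Mul1,r2:-496,r3:-56
c15: - | r0:Mul2,r1:Mul1,r2:-496,r3:-56
c16: CDB Mul1=-448 | r0:Mul2,r1:-448,r2:-496,r3:-56
c17: - | r0:Mul2,r1:-448,r2:-496,r3:-56
c18: CDB Mul2=23808 | r0:23808,r1:-448,r2:-496,r3:-56

STATUS = VALUE -496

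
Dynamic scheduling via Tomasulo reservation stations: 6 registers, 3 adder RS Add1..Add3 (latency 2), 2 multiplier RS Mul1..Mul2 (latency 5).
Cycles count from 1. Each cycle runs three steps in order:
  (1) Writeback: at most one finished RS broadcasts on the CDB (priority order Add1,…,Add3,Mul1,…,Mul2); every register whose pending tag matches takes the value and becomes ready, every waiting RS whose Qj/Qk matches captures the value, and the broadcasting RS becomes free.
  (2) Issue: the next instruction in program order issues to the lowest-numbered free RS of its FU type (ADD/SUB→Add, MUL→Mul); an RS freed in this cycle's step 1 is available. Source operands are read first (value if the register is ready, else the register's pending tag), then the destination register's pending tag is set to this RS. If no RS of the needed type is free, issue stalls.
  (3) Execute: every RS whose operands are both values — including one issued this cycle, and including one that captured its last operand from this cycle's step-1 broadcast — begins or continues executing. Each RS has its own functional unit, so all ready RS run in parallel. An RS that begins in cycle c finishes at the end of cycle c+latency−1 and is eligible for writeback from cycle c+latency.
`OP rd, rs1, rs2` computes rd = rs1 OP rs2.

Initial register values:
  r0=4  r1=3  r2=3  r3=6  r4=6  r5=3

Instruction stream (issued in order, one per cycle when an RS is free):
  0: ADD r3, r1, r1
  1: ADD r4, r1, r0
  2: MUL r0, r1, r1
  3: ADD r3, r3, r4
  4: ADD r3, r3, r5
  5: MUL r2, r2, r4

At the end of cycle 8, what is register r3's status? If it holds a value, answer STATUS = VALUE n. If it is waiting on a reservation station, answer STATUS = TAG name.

c1: issue ADD r3<-Add1 | r0:4,r1:3,r2:3,r3:Add1,r4:6,r5:3
c2: issue ADD r4<-Add2 | r0:4,r1:3,r2:3,r3:Add1,r4:Add2,r5:3
c3: CDB Add1=6; issue MUL r0<-Mul1 | r0:Mul1,r1:3,r2:3,r3:6,r4:Add2,r5:3
c4: CDB Add2=7; issue ADD r3<-Add1 | r0:Mul1,r1:3,r2:3,r3:Add1,r4:7,r5:3
c5: issue ADD r3<-Add2 | r0:Mul1,r1:3,r2:3,r3:Add2,r4:7,r5:3
c6: CDB Add1=13; issue MUL r2<-Mul2 | r0:Mul1,r1:3,r2:Mul2,r3:Add2,r4:7,r5:3
c7: - | r0:Mul1,r1:3,r2:Mul2,r3:Add2,r4:7,r5:3
c8: CDB Add2=16 | r0:Mul1,r1:3,r2:Mul2,r3:16,r4:7,r5:3

STATUS = VALUE 16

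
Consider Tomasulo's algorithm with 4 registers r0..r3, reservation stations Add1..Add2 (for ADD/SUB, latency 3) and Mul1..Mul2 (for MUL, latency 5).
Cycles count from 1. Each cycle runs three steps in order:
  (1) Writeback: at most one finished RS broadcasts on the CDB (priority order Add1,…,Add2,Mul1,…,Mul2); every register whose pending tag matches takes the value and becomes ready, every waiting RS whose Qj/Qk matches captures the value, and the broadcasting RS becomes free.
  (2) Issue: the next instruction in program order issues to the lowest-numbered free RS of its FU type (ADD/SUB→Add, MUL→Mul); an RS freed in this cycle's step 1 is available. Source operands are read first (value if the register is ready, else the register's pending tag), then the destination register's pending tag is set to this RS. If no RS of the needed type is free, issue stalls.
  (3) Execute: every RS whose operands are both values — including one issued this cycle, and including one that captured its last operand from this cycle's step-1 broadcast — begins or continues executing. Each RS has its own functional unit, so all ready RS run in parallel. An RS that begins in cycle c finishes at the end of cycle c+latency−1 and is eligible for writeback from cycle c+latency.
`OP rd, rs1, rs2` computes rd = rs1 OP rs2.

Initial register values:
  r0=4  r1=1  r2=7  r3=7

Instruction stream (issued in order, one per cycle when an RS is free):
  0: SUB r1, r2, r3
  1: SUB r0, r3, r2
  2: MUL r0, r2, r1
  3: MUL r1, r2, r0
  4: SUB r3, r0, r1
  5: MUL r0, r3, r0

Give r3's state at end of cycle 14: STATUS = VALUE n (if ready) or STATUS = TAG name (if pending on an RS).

  c1: issue SUB r1<-Add1  regs: r0:4,r1:Add1,r2:7,r3:7
  c2: issue SUB r0<-Add2  regs: r0:Add2,r1:Add1,r2:7,r3:7
  c3: issue MUL r0<-Mul1  regs: r0:Mul1,r1:Add1,r2:7,r3:7
  c4: CDB Add1=0; issue MUL r1<-Mul2  regs: r0:Mul1,r1:Mul2,r2:7,r3:7
  c5: CDB Add2=0; issue SUB r3<-Add1  regs: r0:Mul1,r1:Mul2,r2:7,r3:Add1
  c6: stall  regs: r0:Mul1,r1:Mul2,r2:7,r3:Add1
  c7: stall  regs: r0:Mul1,r1:Mul2,r2:7,r3:Add1
  c8: stall  regs: r0:Mul1,r1:Mul2,r2:7,r3:Add1
  c9: CDB Mul1=0; issue MUL r0<-Mul1  regs: r0:Mul1,r1:Mul2,r2:7,r3:Add1
  c10: -  regs: r0:Mul1,r1:Mul2,r2:7,r3:Add1
  c11: -  regs: r0:Mul1,r1:Mul2,r2:7,r3:Add1
  c12: -  regs: r0:Mul1,r1:Mul2,r2:7,r3:Add1
  c13: -  regs: r0:Mul1,r1:Mul2,r2:7,r3:Add1
  c14: CDB Mul2=0  regs: r0:Mul1,r1:0,r2:7,r3:Add1

STATUS = TAG Add1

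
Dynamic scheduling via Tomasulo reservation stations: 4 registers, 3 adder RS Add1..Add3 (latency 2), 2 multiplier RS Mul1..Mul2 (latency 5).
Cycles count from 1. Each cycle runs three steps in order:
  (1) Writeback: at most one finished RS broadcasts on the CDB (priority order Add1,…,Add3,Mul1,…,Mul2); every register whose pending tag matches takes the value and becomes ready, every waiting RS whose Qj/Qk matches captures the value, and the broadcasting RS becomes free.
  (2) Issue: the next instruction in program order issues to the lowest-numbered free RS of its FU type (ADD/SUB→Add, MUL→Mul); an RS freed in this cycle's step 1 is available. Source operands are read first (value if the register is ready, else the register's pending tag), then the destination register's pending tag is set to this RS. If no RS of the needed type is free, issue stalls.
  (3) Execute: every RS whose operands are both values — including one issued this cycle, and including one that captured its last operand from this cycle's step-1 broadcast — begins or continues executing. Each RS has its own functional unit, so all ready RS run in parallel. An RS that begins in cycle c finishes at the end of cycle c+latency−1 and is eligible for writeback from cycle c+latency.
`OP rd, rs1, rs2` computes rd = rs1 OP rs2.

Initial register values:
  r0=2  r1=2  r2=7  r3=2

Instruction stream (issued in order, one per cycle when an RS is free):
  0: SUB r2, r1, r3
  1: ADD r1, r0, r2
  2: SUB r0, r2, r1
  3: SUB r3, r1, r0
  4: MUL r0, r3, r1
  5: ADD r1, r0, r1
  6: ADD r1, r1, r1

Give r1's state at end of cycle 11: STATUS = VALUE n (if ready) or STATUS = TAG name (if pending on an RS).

cycle 1: issue SUB r2<-Add1 // r0:2,r1:2,r2:Add1,r3:2
cycle 2: issue ADD r1<-Add2 // r0:2,r1:Add2,r2:Add1,r3:2
cycle 3: CDB Add1=0; issue SUB r0<-Add1 // r0:Add1,r1:Add2,r2:0,r3:2
cycle 4: issue SUB r3<-Add3 // r0:Add1,r1:Add2,r2:0,r3:Add3
cycle 5: CDB Add2=2; issue MUL r0<-Mul1 // r0:Mul1,r1:2,r2:0,r3:Add3
cycle 6: issue ADD r1<-Add2 // r0:Mul1,r1:Add2,r2:0,r3:Add3
cycle 7: CDB Add1=-2; issue ADD r1<-Add1 // r0:Mul1,r1:Add1,r2:0,r3:Add3
cycle 8: - // r0:Mul1,r1:Add1,r2:0,r3:Add3
cycle 9: CDB Add3=4 // r0:Mul1,r1:Add1,r2:0,r3:4
cycle 10: - // r0:Mul1,r1:Add1,r2:0,r3:4
cycle 11: - // r0:Mul1,r1:Add1,r2:0,r3:4

STATUS = TAG Add1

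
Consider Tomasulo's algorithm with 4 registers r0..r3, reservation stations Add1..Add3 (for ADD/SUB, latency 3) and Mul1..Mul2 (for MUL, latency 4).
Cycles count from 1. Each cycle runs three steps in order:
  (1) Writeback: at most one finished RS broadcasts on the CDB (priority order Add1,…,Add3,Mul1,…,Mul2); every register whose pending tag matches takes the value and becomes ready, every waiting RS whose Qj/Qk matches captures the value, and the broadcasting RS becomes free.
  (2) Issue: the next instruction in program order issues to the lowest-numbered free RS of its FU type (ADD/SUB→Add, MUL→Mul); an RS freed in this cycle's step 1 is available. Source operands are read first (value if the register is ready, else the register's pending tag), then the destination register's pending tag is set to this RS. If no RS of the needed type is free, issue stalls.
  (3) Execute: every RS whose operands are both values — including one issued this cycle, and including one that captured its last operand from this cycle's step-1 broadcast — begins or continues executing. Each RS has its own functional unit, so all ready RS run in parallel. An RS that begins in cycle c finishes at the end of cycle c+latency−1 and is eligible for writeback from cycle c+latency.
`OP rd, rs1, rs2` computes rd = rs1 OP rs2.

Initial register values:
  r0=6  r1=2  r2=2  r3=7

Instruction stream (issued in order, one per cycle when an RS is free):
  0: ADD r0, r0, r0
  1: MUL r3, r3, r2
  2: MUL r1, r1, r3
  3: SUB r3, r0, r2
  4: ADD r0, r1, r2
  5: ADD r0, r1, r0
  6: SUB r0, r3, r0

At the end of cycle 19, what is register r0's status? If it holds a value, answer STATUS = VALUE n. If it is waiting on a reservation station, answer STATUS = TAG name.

  c1: issue ADD r0<-Add1  regs: r0:Add1,r1:2,r2:2,r3:7
  c2: issue MUL r3<-Mul1  regs: r0:Add1,r1:2,r2:2,r3:Mul1
  c3: issue MUL r1<-Mul2  regs: r0:Add1,r1:Mul2,r2:2,r3:Mul1
  c4: CDB Add1=12; issue SUB r3<-Add1  regs: r0:12,r1:Mul2,r2:2,r3:Add1
  c5: issue ADD r0<-Add2  regs: r0:Add2,r1:Mul2,r2:2,r3:Add1
  c6: CDB Mul1=14; issue ADD r0<-Add3  regs: r0:Add3,r1:Mul2,r2:2,r3:Add1
  c7: CDB Add1=10; issue SUB r0<-Add1  regs: r0:Add1,r1:Mul2,r2:2,r3:10
  c8: -  regs: r0:Add1,r1:Mul2,r2:2,r3:10
  c9: -  regs: r0:Add1,r1:Mul2,r2:2,r3:10
  c10: CDB Mul2=28  regs: r0:Add1,r1:28,r2:2,r3:10
  c11: -  regs: r0:Add1,r1:28,r2:2,r3:10
  c12: -  regs: r0:Add1,r1:28,r2:2,r3:10
  c13: CDB Add2=30  regs: r0:Add1,r1:28,r2:2,r3:10
  c14: -  regs: r0:Add1,r1:28,r2:2,r3:10
  c15: -  regs: r0:Add1,r1:28,r2:2,r3:10
  c16: CDB Add3=58  regs: r0:Add1,r1:28,r2:2,r3:10
  c17: -  regs: r0:Add1,r1:28,r2:2,r3:10
  c18: -  regs: r0:Add1,r1:28,r2:2,r3:10
  c19: CDB Add1=-48  regs: r0:-48,r1:28,r2:2,r3:10

STATUS = VALUE -48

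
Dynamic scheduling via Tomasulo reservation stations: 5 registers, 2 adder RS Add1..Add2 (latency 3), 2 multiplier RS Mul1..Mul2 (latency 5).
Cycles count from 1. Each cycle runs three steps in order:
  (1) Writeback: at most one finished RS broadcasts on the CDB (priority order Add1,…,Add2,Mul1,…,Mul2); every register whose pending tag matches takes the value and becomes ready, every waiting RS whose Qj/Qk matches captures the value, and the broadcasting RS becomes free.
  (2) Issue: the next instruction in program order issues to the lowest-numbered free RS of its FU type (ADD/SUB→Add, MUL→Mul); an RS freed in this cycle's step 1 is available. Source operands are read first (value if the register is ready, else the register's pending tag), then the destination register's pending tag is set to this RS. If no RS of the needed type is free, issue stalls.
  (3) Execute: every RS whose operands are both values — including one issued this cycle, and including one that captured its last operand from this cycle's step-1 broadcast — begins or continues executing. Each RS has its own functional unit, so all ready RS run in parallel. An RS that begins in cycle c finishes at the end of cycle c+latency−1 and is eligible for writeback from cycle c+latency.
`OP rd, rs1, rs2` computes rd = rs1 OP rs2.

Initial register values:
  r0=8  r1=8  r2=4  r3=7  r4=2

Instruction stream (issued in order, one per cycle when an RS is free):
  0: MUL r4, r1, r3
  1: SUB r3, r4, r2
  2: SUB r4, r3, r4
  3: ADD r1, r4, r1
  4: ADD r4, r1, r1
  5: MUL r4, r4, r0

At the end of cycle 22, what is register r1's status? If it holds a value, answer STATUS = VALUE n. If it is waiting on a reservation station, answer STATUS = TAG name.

cycle 1: issue MUL r4<-Mul1 // r0:8,r1:8,r2:4,r3:7,r4:Mul1
cycle 2: issue SUB r3<-Add1 // r0:8,r1:8,r2:4,r3:Add1,r4:Mul1
cycle 3: issue SUB r4<-Add2 // r0:8,r1:8,r2:4,r3:Add1,r4:Add2
cycle 4: stall // r0:8,r1:8,r2:4,r3:Add1,r4:Add2
cycle 5: stall // r0:8,r1:8,r2:4,r3:Add1,r4:Add2
cycle 6: CDB Mul1=56; stall // r0:8,r1:8,r2:4,r3:Add1,r4:Add2
cycle 7: stall // r0:8,r1:8,r2:4,r3:Add1,r4:Add2
cycle 8: stall // r0:8,r1:8,r2:4,r3:Add1,r4:Add2
cycle 9: CDB Add1=52; issue ADD r1<-Add1 // r0:8,r1:Add1,r2:4,r3:52,r4:Add2
cycle 10: stall // r0:8,r1:Add1,r2:4,r3:52,r4:Add2
cycle 11: stall // r0:8,r1:Add1,r2:4,r3:52,r4:Add2
cycle 12: CDB Add2=-4; issue ADD r4<-Add2 // r0:8,r1:Add1,r2:4,r3:52,r4:Add2
cycle 13: issue MUL r4<-Mul1 // r0:8,r1:Add1,r2:4,r3:52,r4:Mul1
cycle 14: - // r0:8,r1:Add1,r2:4,r3:52,r4:Mul1
cycle 15: CDB Add1=4 // r0:8,r1:4,r2:4,r3:52,r4:Mul1
cycle 16: - // r0:8,r1:4,r2:4,r3:52,r4:Mul1
cycle 17: - // r0:8,r1:4,r2:4,r3:52,r4:Mul1
cycle 18: CDB Add2=8 // r0:8,r1:4,r2:4,r3:52,r4:Mul1
cycle 19: - // r0:8,r1:4,r2:4,r3:52,r4:Mul1
cycle 20: - // r0:8,r1:4,r2:4,r3:52,r4:Mul1
cycle 21: - // r0:8,r1:4,r2:4,r3:52,r4:Mul1
cycle 22: - // r0:8,r1:4,r2:4,r3:52,r4:Mul1

STATUS = VALUE 4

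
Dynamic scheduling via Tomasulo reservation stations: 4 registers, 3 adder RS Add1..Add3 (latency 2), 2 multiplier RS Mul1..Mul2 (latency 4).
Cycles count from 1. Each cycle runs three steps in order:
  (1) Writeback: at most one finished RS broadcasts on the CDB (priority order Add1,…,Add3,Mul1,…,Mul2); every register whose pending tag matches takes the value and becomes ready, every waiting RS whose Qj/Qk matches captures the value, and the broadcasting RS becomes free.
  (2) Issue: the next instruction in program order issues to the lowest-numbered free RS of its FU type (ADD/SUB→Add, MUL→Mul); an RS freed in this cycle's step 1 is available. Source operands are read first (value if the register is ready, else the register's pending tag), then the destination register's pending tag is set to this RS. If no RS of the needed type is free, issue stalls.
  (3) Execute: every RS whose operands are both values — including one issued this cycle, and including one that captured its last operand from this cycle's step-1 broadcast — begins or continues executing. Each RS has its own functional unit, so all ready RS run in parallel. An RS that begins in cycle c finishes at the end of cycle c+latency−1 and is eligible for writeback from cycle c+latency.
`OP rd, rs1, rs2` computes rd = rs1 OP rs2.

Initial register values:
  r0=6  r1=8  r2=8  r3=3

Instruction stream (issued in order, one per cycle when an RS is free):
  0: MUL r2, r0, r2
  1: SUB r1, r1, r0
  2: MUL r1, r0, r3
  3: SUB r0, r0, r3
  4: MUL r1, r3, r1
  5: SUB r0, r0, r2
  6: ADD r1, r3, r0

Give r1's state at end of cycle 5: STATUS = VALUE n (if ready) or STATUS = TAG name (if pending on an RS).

c1: issue MUL r2<-Mul1 | r0:6,r1:8,r2:Mul1,r3:3
c2: issue SUB r1<-Add1 | r0:6,r1:Add1,r2:Mul1,r3:3
c3: issue MUL r1<-Mul2 | r0:6,r1:Mul2,r2:Mul1,r3:3
c4: CDB Add1=2; issue SUB r0<-Add1 | r0:Add1,r1:Mul2,r2:Mul1,r3:3
c5: CDB Mul1=48; issue MUL r1<-Mul1 | r0:Add1,r1:Mul1,r2:48,r3:3

STATUS = TAG Mul1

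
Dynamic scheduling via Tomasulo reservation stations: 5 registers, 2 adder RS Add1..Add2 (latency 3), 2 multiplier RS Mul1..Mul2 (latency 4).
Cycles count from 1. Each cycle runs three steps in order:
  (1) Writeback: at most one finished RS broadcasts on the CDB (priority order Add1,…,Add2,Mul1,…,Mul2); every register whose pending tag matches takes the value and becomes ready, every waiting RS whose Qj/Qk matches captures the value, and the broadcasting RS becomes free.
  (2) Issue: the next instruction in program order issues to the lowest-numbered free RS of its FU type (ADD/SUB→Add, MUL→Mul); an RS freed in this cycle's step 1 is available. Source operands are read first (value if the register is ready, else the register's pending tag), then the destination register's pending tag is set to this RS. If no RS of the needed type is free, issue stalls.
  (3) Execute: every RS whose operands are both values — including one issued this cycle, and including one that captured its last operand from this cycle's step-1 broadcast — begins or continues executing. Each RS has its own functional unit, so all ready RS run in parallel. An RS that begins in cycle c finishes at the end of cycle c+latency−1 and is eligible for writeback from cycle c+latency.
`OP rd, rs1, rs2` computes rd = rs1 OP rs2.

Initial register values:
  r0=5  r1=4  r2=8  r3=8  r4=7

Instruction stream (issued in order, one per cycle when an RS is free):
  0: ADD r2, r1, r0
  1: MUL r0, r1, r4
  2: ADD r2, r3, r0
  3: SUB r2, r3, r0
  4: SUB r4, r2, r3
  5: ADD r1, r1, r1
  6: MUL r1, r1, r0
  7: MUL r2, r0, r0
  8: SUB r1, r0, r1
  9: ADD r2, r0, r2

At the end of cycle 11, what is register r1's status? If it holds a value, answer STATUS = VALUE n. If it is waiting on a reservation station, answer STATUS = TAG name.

STATUS = TAG Mul1

c1: issue ADD r2<-Add1 | r0:5,r1:4,r2:Add1,r3:8,r4:7
c2: issue MUL r0<-Mul1 | r0:Mul1,r1:4,r2:Add1,r3:8,r4:7
c3: issue ADD r2<-Add2 | r0:Mul1,r1:4,r2:Add2,r3:8,r4:7
c4: CDB Add1=9; issue SUB r2<-Add1 | r0:Mul1,r1:4,r2:Add1,r3:8,r4:7
c5: stall | r0:Mul1,r1:4,r2:Add1,r3:8,r4:7
c6: CDB Mul1=28; stall | r0:28,r1:4,r2:Add1,r3:8,r4:7
c7: stall | r0:28,r1:4,r2:Add1,r3:8,r4:7
c8: stall | r0:28,r1:4,r2:Add1,r3:8,r4:7
c9: CDB Add1=-20; issue SUB r4<-Add1 | r0:28,r1:4,r2:-20,r3:8,r4:Add1
c10: CDB Add2=36; issue ADD r1<-Add2 | r0:28,r1:Add2,r2:-20,r3:8,r4:Add1
c11: issue MUL r1<-Mul1 | r0:28,r1:Mul1,r2:-20,r3:8,r4:Add1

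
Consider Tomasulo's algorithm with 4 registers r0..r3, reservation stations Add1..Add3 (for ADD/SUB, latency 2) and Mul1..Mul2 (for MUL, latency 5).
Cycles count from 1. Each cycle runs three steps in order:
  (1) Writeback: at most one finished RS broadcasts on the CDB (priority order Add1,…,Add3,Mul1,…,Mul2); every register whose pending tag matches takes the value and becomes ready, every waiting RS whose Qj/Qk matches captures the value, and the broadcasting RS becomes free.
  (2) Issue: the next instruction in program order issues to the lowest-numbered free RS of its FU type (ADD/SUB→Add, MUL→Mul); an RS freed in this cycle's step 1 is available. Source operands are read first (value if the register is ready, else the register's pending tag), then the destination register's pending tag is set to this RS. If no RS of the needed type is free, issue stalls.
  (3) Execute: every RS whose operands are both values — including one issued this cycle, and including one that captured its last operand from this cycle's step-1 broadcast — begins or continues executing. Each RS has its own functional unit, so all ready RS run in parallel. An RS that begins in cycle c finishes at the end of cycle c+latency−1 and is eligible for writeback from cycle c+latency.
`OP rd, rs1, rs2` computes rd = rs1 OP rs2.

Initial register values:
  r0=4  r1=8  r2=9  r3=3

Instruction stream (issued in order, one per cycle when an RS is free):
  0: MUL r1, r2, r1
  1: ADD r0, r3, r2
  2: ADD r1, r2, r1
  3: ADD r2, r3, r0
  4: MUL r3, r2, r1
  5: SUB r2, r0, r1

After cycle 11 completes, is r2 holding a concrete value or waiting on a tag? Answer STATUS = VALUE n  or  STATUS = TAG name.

STATUS = VALUE -69

c1: issue MUL r1<-Mul1 | r0:4,r1:Mul1,r2:9,r3:3
c2: issue ADD r0<-Add1 | r0:Add1,r1:Mul1,r2:9,r3:3
c3: issue ADD r1<-Add2 | r0:Add1,r1:Add2,r2:9,r3:3
c4: CDB Add1=12; issue ADD r2<-Add1 | r0:12,r1:Add2,r2:Add1,r3:3
c5: issue MUL r3<-Mul2 | r0:12,r1:Add2,r2:Add1,r3:Mul2
c6: CDB Add1=15; issue SUB r2<-Add1 | r0:12,r1:Add2,r2:Add1,r3:Mul2
c7: CDB Mul1=72 | r0:12,r1:Add2,r2:Add1,r3:Mul2
c8: - | r0:12,r1:Add2,r2:Add1,r3:Mul2
c9: CDB Add2=81 | r0:12,r1:81,r2:Add1,r3:Mul2
c10: - | r0:12,r1:81,r2:Add1,r3:Mul2
c11: CDB Add1=-69 | r0:12,r1:81,r2:-69,r3:Mul2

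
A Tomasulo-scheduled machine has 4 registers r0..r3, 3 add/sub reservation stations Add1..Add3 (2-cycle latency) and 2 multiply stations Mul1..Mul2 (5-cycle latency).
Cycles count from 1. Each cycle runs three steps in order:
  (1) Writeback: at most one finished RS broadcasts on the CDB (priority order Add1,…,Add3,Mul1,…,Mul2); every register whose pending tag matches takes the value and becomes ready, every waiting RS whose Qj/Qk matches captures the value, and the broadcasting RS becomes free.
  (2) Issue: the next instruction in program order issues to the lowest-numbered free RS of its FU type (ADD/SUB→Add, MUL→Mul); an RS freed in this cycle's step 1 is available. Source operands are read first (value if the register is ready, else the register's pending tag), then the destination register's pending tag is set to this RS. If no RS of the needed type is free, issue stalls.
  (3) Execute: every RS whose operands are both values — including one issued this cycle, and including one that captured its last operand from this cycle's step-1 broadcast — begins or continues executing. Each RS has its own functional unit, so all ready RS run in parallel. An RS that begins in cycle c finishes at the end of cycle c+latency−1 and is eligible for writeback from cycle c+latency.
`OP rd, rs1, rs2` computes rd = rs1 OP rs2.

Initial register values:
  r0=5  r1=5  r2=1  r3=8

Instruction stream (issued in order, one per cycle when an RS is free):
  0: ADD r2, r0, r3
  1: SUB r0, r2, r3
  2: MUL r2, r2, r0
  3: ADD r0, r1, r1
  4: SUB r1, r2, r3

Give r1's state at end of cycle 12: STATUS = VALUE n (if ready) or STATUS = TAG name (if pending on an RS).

STATUS = VALUE 57

cycle 1: issue ADD r2<-Add1 // r0:5,r1:5,r2:Add1,r3:8
cycle 2: issue SUB r0<-Add2 // r0:Add2,r1:5,r2:Add1,r3:8
cycle 3: CDB Add1=13; issue MUL r2<-Mul1 // r0:Add2,r1:5,r2:Mul1,r3:8
cycle 4: issue ADD r0<-Add1 // r0:Add1,r1:5,r2:Mul1,r3:8
cycle 5: CDB Add2=5; issue SUB r1<-Add2 // r0:Add1,r1:Add2,r2:Mul1,r3:8
cycle 6: CDB Add1=10 // r0:10,r1:Add2,r2:Mul1,r3:8
cycle 7: - // r0:10,r1:Add2,r2:Mul1,r3:8
cycle 8: - // r0:10,r1:Add2,r2:Mul1,r3:8
cycle 9: - // r0:10,r1:Add2,r2:Mul1,r3:8
cycle 10: CDB Mul1=65 // r0:10,r1:Add2,r2:65,r3:8
cycle 11: - // r0:10,r1:Add2,r2:65,r3:8
cycle 12: CDB Add2=57 // r0:10,r1:57,r2:65,r3:8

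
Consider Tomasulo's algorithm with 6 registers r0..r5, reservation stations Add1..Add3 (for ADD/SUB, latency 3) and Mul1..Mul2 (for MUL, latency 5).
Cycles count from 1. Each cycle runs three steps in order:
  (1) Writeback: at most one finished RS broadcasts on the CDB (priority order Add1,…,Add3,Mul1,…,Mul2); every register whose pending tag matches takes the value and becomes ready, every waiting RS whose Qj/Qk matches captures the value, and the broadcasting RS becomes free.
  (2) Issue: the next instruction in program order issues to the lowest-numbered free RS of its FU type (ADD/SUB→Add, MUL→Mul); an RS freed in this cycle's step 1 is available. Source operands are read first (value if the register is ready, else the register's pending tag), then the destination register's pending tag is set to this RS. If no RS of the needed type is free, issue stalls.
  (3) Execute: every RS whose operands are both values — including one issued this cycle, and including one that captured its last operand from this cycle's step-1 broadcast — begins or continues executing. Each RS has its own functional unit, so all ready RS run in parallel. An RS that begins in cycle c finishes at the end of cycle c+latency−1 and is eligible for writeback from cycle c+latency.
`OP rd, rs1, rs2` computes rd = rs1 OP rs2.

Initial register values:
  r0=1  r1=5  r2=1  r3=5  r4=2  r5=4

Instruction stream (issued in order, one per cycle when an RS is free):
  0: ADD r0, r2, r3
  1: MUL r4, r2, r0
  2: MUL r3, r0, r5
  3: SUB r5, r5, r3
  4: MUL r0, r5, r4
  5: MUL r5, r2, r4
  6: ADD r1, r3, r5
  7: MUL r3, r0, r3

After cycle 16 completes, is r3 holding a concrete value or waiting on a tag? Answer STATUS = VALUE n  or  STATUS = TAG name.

STATUS = TAG Mul2

c1: issue ADD r0<-Add1 | r0:Add1,r1:5,r2:1,r3:5,r4:2,r5:4
c2: issue MUL r4<-Mul1 | r0:Add1,r1:5,r2:1,r3:5,r4:Mul1,r5:4
c3: issue MUL r3<-Mul2 | r0:Add1,r1:5,r2:1,r3:Mul2,r4:Mul1,r5:4
c4: CDB Add1=6; issue SUB r5<-Add1 | r0:6,r1:5,r2:1,r3:Mul2,r4:Mul1,r5:Add1
c5: stall | r0:6,r1:5,r2:1,r3:Mul2,r4:Mul1,r5:Add1
c6: stall | r0:6,r1:5,r2:1,r3:Mul2,r4:Mul1,r5:Add1
c7: stall | r0:6,r1:5,r2:1,r3:Mul2,r4:Mul1,r5:Add1
c8: stall | r0:6,r1:5,r2:1,r3:Mul2,r4:Mul1,r5:Add1
c9: CDB Mul1=6; issue MUL r0<-Mul1 | r0:Mul1,r1:5,r2:1,r3:Mul2,r4:6,r5:Add1
c10: CDB Mul2=24; issue MUL r5<-Mul2 | r0:Mul1,r1:5,r2:1,r3:24,r4:6,r5:Mul2
c11: issue ADD r1<-Add2 | r0:Mul1,r1:Add2,r2:1,r3:24,r4:6,r5:Mul2
c12: stall | r0:Mul1,r1:Add2,r2:1,r3:24,r4:6,r5:Mul2
c13: CDB Add1=-20; stall | r0:Mul1,r1:Add2,r2:1,r3:24,r4:6,r5:Mul2
c14: stall | r0:Mul1,r1:Add2,r2:1,r3:24,r4:6,r5:Mul2
c15: CDB Mul2=6; issue MUL r3<-Mul2 | r0:Mul1,r1:Add2,r2:1,r3:Mul2,r4:6,r5:6
c16: - | r0:Mul1,r1:Add2,r2:1,r3:Mul2,r4:6,r5:6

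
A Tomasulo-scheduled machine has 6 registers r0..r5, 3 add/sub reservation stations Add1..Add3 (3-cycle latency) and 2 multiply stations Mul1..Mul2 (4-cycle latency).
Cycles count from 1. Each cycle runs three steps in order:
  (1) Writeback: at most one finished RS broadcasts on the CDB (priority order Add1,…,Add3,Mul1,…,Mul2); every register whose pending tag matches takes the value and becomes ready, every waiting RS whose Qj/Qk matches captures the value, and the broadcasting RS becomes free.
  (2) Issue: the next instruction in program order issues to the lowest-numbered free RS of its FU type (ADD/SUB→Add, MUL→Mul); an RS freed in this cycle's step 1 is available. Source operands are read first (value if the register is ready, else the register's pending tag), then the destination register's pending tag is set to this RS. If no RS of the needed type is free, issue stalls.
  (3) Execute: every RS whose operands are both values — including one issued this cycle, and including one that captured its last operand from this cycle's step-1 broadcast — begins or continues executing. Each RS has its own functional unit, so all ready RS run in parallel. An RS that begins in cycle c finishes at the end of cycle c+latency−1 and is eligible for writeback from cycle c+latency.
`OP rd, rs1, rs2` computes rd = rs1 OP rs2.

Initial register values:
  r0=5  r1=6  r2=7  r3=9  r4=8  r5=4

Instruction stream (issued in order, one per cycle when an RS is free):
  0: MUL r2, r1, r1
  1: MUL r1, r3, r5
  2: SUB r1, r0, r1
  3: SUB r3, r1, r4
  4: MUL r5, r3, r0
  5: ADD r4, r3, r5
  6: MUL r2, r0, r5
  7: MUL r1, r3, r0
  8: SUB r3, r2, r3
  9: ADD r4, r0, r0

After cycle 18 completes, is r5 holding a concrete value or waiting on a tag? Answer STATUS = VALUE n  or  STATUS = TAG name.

cycle 1: issue MUL r2<-Mul1 // r0:5,r1:6,r2:Mul1,r3:9,r4:8,r5:4
cycle 2: issue MUL r1<-Mul2 // r0:5,r1:Mul2,r2:Mul1,r3:9,r4:8,r5:4
cycle 3: issue SUB r1<-Add1 // r0:5,r1:Add1,r2:Mul1,r3:9,r4:8,r5:4
cycle 4: issue SUB r3<-Add2 // r0:5,r1:Add1,r2:Mul1,r3:Add2,r4:8,r5:4
cycle 5: CDB Mul1=36; issue MUL r5<-Mul1 // r0:5,r1:Add1,r2:36,r3:Add2,r4:8,r5:Mul1
cycle 6: CDB Mul2=36; issue ADD r4<-Add3 // r0:5,r1:Add1,r2:36,r3:Add2,r4:Add3,r5:Mul1
cycle 7: issue MUL r2<-Mul2 // r0:5,r1:Add1,r2:Mul2,r3:Add2,r4:Add3,r5:Mul1
cycle 8: stall // r0:5,r1:Add1,r2:Mul2,r3:Add2,r4:Add3,r5:Mul1
cycle 9: CDB Add1=-31; stall // r0:5,r1:-31,r2:Mul2,r3:Add2,r4:Add3,r5:Mul1
cycle 10: stall // r0:5,r1:-31,r2:Mul2,r3:Add2,r4:Add3,r5:Mul1
cycle 11: stall // r0:5,r1:-31,r2:Mul2,r3:Add2,r4:Add3,r5:Mul1
cycle 12: CDB Add2=-39; stall // r0:5,r1:-31,r2:Mul2,r3:-39,r4:Add3,r5:Mul1
cycle 13: stall // r0:5,r1:-31,r2:Mul2,r3:-39,r4:Add3,r5:Mul1
cycle 14: stall // r0:5,r1:-31,r2:Mul2,r3:-39,r4:Add3,r5:Mul1
cycle 15: stall // r0:5,r1:-31,r2:Mul2,r3:-39,r4:Add3,r5:Mul1
cycle 16: CDB Mul1=-195; issue MUL r1<-Mul1 // r0:5,r1:Mul1,r2:Mul2,r3:-39,r4:Add3,r5:-195
cycle 17: issue SUB r3<-Add1 // r0:5,r1:Mul1,r2:Mul2,r3:Add1,r4:Add3,r5:-195
cycle 18: issue ADD r4<-Add2 // r0:5,r1:Mul1,r2:Mul2,r3:Add1,r4:Add2,r5:-195

STATUS = VALUE -195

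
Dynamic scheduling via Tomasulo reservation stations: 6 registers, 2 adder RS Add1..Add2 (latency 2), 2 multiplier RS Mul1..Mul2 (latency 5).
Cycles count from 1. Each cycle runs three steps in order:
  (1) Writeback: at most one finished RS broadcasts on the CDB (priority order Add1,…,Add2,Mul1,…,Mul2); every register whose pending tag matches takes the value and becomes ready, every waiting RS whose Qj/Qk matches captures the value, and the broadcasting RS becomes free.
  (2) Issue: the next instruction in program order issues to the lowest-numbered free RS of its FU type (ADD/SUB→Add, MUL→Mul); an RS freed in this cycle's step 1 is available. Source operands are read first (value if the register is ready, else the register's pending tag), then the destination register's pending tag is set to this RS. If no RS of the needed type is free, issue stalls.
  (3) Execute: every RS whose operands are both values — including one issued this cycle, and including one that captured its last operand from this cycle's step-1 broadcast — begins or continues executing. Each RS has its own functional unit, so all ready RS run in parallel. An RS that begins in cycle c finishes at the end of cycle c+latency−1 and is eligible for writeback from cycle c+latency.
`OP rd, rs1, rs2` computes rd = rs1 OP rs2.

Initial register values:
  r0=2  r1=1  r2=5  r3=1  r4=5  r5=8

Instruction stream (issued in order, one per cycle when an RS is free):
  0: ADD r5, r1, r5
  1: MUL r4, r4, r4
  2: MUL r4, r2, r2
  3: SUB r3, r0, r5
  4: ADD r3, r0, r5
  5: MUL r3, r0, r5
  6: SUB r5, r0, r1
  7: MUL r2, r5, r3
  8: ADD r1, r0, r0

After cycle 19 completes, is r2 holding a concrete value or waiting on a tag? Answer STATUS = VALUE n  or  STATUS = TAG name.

  c1: issue ADD r5<-Add1  regs: r0:2,r1:1,r2:5,r3:1,r4:5,r5:Add1
  c2: issue MUL r4<-Mul1  regs: r0:2,r1:1,r2:5,r3:1,r4:Mul1,r5:Add1
  c3: CDB Add1=9; issue MUL r4<-Mul2  regs: r0:2,r1:1,r2:5,r3:1,r4:Mul2,r5:9
  c4: issue SUB r3<-Add1  regs: r0:2,r1:1,r2:5,r3:Add1,r4:Mul2,r5:9
  c5: issue ADD r3<-Add2  regs: r0:2,r1:1,r2:5,r3:Add2,r4:Mul2,r5:9
  c6: CDB Add1=-7; stall  regs: r0:2,r1:1,r2:5,r3:Add2,r4:Mul2,r5:9
  c7: CDB Add2=11; stall  regs: r0:2,r1:1,r2:5,r3:11,r4:Mul2,r5:9
  c8: CDB Mul1=25; issue MUL r3<-Mul1  regs: r0:2,r1:1,r2:5,r3:Mul1,r4:Mul2,r5:9
  c9: CDB Mul2=25; issue SUB r5<-Add1  regs: r0:2,r1:1,r2:5,r3:Mul1,r4:25,r5:Add1
  c10: issue MUL r2<-Mul2  regs: r0:2,r1:1,r2:Mul2,r3:Mul1,r4:25,r5:Add1
  c11: CDB Add1=1; issue ADD r1<-Add1  regs: r0:2,r1:Add1,r2:Mul2,r3:Mul1,r4:25,r5:1
  c12: -  regs: r0:2,r1:Add1,r2:Mul2,r3:Mul1,r4:25,r5:1
  c13: CDB Add1=4  regs: r0:2,r1:4,r2:Mul2,r3:Mul1,r4:25,r5:1
  c14: CDB Mul1=18  regs: r0:2,r1:4,r2:Mul2,r3:18,r4:25,r5:1
  c15: -  regs: r0:2,r1:4,r2:Mul2,r3:18,r4:25,r5:1
  c16: -  regs: r0:2,r1:4,r2:Mul2,r3:18,r4:25,r5:1
  c17: -  regs: r0:2,r1:4,r2:Mul2,r3:18,r4:25,r5:1
  c18: -  regs: r0:2,r1:4,r2:Mul2,r3:18,r4:25,r5:1
  c19: CDB Mul2=18  regs: r0:2,r1:4,r2:18,r3:18,r4:25,r5:1

STATUS = VALUE 18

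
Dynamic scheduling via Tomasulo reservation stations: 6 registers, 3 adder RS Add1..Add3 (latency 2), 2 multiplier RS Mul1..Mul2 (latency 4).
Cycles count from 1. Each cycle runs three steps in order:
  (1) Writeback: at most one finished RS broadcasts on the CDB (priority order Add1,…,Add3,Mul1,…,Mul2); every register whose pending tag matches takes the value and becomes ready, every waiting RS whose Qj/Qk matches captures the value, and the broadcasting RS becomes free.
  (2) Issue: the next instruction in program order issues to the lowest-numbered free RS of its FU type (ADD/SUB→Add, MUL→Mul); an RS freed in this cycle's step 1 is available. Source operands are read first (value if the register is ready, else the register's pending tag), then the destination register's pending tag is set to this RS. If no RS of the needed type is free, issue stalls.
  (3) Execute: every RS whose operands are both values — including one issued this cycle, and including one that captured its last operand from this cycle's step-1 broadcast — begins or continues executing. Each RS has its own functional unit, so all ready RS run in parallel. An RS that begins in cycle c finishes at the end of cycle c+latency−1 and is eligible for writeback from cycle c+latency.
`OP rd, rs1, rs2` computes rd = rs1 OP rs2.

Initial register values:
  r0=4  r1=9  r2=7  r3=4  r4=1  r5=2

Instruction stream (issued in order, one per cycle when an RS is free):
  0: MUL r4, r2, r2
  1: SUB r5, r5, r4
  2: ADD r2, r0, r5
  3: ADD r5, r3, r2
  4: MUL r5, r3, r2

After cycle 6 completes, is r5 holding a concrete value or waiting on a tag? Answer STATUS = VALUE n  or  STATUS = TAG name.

c1: issue MUL r4<-Mul1 | r0:4,r1:9,r2:7,r3:4,r4:Mul1,r5:2
c2: issue SUB r5<-Add1 | r0:4,r1:9,r2:7,r3:4,r4:Mul1,r5:Add1
c3: issue ADD r2<-Add2 | r0:4,r1:9,r2:Add2,r3:4,r4:Mul1,r5:Add1
c4: issue ADD r5<-Add3 | r0:4,r1:9,r2:Add2,r3:4,r4:Mul1,r5:Add3
c5: CDB Mul1=49; issue MUL r5<-Mul1 | r0:4,r1:9,r2:Add2,r3:4,r4:49,r5:Mul1
c6: - | r0:4,r1:9,r2:Add2,r3:4,r4:49,r5:Mul1

STATUS = TAG Mul1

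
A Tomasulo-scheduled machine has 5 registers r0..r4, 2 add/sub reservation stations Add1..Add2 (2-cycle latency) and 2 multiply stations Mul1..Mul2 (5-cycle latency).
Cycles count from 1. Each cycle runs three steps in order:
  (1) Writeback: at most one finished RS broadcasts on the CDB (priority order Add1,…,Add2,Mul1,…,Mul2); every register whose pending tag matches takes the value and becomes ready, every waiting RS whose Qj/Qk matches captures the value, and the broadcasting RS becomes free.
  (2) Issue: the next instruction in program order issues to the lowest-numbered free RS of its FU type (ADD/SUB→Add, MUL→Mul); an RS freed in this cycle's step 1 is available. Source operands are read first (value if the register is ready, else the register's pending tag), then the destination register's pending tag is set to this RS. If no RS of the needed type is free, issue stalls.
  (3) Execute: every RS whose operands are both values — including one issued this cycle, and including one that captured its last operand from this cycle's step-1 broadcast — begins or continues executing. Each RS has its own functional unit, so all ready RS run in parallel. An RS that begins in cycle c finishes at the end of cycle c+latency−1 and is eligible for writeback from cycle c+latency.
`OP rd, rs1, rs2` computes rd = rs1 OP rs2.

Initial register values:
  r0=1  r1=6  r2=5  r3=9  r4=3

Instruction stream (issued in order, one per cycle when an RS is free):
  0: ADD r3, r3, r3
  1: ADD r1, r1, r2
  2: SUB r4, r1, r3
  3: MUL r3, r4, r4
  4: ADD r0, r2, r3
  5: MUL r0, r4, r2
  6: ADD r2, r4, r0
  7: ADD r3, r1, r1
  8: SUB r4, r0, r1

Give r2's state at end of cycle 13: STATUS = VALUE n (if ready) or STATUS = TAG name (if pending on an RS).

c1: issue ADD r3<-Add1 | r0:1,r1:6,r2:5,r3:Add1,r4:3
c2: issue ADD r1<-Add2 | r0:1,r1:Add2,r2:5,r3:Add1,r4:3
c3: CDB Add1=18; issue SUB r4<-Add1 | r0:1,r1:Add2,r2:5,r3:18,r4:Add1
c4: CDB Add2=11; issue MUL r3<-Mul1 | r0:1,r1:11,r2:5,r3:Mul1,r4:Add1
c5: issue ADD r0<-Add2 | r0:Add2,r1:11,r2:5,r3:Mul1,r4:Add1
c6: CDB Add1=-7; issue MUL r0<-Mul2 | r0:Mul2,r1:11,r2:5,r3:Mul1,r4:-7
c7: issue ADD r2<-Add1 | r0:Mul2,r1:11,r2:Add1,r3:Mul1,r4:-7
c8: stall | r0:Mul2,r1:11,r2:Add1,r3:Mul1,r4:-7
c9: stall | r0:Mul2,r1:11,r2:Add1,r3:Mul1,r4:-7
c10: stall | r0:Mul2,r1:11,r2:Add1,r3:Mul1,r4:-7
c11: CDB Mul1=49; stall | r0:Mul2,r1:11,r2:Add1,r3:49,r4:-7
c12: CDB Mul2=-35; stall | r0:-35,r1:11,r2:Add1,r3:49,r4:-7
c13: CDB Add2=54; issue ADD r3<-Add2 | r0:-35,r1:11,r2:Add1,r3:Add2,r4:-7

STATUS = TAG Add1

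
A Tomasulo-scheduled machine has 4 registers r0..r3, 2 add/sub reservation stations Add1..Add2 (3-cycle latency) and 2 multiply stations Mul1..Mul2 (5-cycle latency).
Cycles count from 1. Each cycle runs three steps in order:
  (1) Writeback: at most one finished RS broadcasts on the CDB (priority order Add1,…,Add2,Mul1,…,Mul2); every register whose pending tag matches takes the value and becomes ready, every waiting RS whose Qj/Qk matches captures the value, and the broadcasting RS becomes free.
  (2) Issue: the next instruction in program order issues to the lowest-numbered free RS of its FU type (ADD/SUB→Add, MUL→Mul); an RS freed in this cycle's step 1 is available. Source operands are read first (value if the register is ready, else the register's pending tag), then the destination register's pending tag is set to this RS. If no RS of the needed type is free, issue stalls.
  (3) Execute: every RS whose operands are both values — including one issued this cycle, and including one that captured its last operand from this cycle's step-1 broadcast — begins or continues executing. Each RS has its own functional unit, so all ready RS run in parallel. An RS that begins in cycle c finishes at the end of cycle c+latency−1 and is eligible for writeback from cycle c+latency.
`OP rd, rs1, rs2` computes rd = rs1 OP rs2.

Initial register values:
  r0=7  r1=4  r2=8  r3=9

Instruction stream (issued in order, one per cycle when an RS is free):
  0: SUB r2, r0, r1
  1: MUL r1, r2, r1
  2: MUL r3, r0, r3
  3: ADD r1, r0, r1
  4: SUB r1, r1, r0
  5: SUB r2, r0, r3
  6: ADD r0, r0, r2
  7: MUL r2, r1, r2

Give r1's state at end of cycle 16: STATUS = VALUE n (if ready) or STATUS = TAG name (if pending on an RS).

STATUS = VALUE 12

  c1: issue SUB r2<-Add1  regs: r0:7,r1:4,r2:Add1,r3:9
  c2: issue MUL r1<-Mul1  regs: r0:7,r1:Mul1,r2:Add1,r3:9
  c3: issue MUL r3<-Mul2  regs: r0:7,r1:Mul1,r2:Add1,r3:Mul2
  c4: CDB Add1=3; issue ADD r1<-Add1  regs: r0:7,r1:Add1,r2:3,r3:Mul2
  c5: issue SUB r1<-Add2  regs: r0:7,r1:Add2,r2:3,r3:Mul2
  c6: stall  regs: r0:7,r1:Add2,r2:3,r3:Mul2
  c7: stall  regs: r0:7,r1:Add2,r2:3,r3:Mul2
  c8: CDB Mul2=63; stall  regs: r0:7,r1:Add2,r2:3,r3:63
  c9: CDB Mul1=12; stall  regs: r0:7,r1:Add2,r2:3,r3:63
  c10: stall  regs: r0:7,r1:Add2,r2:3,r3:63
  c11: stall  regs: r0:7,r1:Add2,r2:3,r3:63
  c12: CDB Add1=19; issue SUB r2<-Add1  regs: r0:7,r1:Add2,r2:Add1,r3:63
  c13: stall  regs: r0:7,r1:Add2,r2:Add1,r3:63
  c14: stall  regs: r0:7,r1:Add2,r2:Add1,r3:63
  c15: CDB Add1=-56; issue ADD r0<-Add1  regs: r0:Add1,r1:Add2,r2:-56,r3:63
  c16: CDB Add2=12; issue MUL r2<-Mul1  regs: r0:Add1,r1:12,r2:Mul1,r3:63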